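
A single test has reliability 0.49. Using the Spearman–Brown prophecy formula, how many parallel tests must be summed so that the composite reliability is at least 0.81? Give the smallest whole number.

5

k ≥ ρ*(1−ρ₁)/(ρ₁(1−ρ*)) = 0.81·0.51 / (0.49·0.19) = 4.437.
Smallest integer k = 5.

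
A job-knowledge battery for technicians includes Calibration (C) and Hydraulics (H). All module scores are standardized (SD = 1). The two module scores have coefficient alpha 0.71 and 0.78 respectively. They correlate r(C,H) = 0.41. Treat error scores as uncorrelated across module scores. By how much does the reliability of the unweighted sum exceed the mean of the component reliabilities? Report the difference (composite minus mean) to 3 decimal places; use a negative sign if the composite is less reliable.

0.074

Var(sum) = 2 + 0.82 = 2.82; true-score variance = 1.49 + 0.82 = 2.31; composite reliability = 0.8191.
Mean component reliability = 0.7450.
Difference = 0.8191 − 0.7450 = 0.074.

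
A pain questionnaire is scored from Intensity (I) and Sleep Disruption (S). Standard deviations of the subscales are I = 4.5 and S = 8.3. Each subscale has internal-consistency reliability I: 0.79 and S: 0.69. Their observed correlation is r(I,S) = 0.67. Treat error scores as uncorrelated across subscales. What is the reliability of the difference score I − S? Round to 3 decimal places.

0.345

Var(I−S) = 4.5² + 8.3² − 2·4.5·8.3·0.67 = 89.14 − 50.049 = 39.091.
Because errors are independent across components, Cov(Tᵢ,Tⱼ) = Cov(Xᵢ,Xⱼ); the off-diagonal part of the true-score variance is the same as above.
True-score variance = [4.5²·0.79 + 8.3²·0.69] − 50.049 = 63.5316 − 50.049 = 13.4826.
Reliability = 13.4826 / 39.091 = 0.345.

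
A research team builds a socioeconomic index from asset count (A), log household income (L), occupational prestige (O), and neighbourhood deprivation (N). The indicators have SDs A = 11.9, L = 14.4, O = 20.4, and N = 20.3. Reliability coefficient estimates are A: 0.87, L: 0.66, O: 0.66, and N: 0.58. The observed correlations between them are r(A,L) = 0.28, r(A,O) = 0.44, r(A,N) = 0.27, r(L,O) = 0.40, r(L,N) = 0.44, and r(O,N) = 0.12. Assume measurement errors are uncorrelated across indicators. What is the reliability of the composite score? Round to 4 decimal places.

0.8173

Var(A+L+O+N) = 11.9² + 14.4² + 20.4² + 20.3² + 2·[11.9·14.4·0.28 + 11.9·20.4·0.44 + 11.9·20.3·0.27 + 14.4·20.4·0.40 + 14.4·20.3·0.44 + 20.4·20.3·0.12] = 1177.22 + 1031.68 = 2208.9.
Under uncorrelated errors the observed covariances equal the true-score covariances, so only the own-variance terms attenuate.
True-score variance = [11.9²·0.87 + 14.4²·0.66 + 20.4²·0.66 + 20.3²·0.58] + 1031.68 = 773.736 + 1031.68 = 1805.41.
Reliability = 1805.41 / 2208.9 = 0.8173.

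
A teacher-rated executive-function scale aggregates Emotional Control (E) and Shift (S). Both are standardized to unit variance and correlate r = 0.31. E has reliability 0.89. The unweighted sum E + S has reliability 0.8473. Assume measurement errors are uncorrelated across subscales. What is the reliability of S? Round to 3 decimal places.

0.710

Var(E+S) = 2 + 2·0.31 = 2.620.
True-score variance = ρ_E + ρ_S + 2·0.31, so 0.8473 = (0.89 + ρ_S + 0.62) / 2.620.
ρ_S = 0.8473·2.620 − 0.89 − 0.62 = 0.710.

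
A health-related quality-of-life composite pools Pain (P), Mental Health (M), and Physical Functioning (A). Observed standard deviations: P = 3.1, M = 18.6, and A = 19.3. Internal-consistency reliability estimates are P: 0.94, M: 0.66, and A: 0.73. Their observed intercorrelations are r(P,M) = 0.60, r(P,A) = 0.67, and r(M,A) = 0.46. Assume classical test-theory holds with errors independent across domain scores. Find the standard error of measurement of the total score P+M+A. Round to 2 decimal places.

14.79

Var(total) = 728.06 + 479.626 = 1207.69.
True-score variance = 509.285 + 479.626 = 988.911, so reliability = 0.8188.
Error variance = 1207.69 − 988.911 = 218.775; SEM = √218.775 = 14.79.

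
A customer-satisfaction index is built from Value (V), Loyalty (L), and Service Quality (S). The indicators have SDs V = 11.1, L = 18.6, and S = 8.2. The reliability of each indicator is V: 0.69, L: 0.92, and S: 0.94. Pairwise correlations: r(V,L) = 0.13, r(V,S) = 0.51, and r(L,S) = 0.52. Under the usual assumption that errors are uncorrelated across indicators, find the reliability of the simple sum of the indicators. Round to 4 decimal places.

0.9169

Var(V+L+S) = 11.1² + 18.6² + 8.2² + 2·[11.1·18.6·0.13 + 11.1·8.2·0.51 + 18.6·8.2·0.52] = 536.41 + 305.141 = 841.551.
Because errors are independent across components, Cov(Tᵢ,Tⱼ) = Cov(Xᵢ,Xⱼ); the off-diagonal part of the true-score variance is the same as above.
True-score variance = [11.1²·0.69 + 18.6²·0.92 + 8.2²·0.94] + 305.141 = 466.504 + 305.141 = 771.644.
Reliability = 771.644 / 841.551 = 0.9169.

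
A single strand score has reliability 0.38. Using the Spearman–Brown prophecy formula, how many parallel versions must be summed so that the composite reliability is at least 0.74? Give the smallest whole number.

k ≥ ρ*(1−ρ₁)/(ρ₁(1−ρ*)) = 0.74·0.62 / (0.38·0.26) = 4.644.
Smallest integer k = 5.

5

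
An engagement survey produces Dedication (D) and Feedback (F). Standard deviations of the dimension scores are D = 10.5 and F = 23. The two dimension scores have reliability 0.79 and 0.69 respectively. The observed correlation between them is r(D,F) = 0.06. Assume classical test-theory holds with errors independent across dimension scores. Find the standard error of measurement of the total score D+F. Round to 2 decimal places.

Var(total) = 639.25 + 28.98 = 668.23.
True-score variance = 452.108 + 28.98 = 481.088, so reliability = 0.7199.
Error variance = 668.23 − 481.088 = 187.142; SEM = √187.142 = 13.68.

13.68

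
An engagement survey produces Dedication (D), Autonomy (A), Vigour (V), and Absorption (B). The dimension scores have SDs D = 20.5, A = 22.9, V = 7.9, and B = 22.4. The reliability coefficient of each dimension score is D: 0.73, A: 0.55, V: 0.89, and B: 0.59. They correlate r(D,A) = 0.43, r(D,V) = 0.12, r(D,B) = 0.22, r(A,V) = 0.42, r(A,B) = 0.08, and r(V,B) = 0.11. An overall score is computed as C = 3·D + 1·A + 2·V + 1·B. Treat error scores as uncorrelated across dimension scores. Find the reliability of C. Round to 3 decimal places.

0.803

Var(C) = 3²·20.5² + 22.9² + 2²·7.9² + 22.4² + 2·[3·20.5·22.9·0.43 + 6·20.5·7.9·0.12 + 3·20.5·22.4·0.22 + 2·22.9·7.9·0.42 + 22.9·22.4·0.08 + 2·7.9·22.4·0.11] = 5058.06 + 2514.4 = 7572.46.
Under uncorrelated errors the observed covariances equal the true-score covariances, so only the own-variance terms attenuate.
True-score variance = [3²·20.5²·0.73 + 22.9²·0.55 + 2²·7.9²·0.89 + 22.4²·0.59] + 2514.4 = 3567.69 + 2514.4 = 6082.08.
Reliability = 6082.08 / 7572.46 = 0.803.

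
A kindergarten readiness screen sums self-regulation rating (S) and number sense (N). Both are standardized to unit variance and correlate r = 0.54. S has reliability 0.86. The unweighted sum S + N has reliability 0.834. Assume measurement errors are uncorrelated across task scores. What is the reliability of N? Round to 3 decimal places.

0.629

Var(S+N) = 2 + 2·0.54 = 3.080.
True-score variance = ρ_S + ρ_N + 2·0.54, so 0.834 = (0.86 + ρ_N + 1.08) / 3.080.
ρ_N = 0.834·3.080 − 0.86 − 1.08 = 0.629.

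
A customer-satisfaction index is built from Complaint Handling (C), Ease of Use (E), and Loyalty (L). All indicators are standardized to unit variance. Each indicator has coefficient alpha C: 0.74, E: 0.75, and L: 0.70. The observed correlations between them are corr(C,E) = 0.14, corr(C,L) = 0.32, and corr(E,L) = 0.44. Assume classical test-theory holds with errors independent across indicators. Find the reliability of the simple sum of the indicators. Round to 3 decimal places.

0.831

Var(C+E+L) = 3 + 2·[0.14 + 0.32 + 0.44] = 3 + 1.8 = 4.8.
With uncorrelated errors the cross-covariances are all true-score covariance, so they carry over unchanged; only the diagonal terms shrink to ρᵢσᵢ².
True-score variance = [0.74 + 0.75 + 0.70] + 1.8 = 2.19 + 1.8 = 3.99.
Reliability = 3.99 / 4.8 = 0.831.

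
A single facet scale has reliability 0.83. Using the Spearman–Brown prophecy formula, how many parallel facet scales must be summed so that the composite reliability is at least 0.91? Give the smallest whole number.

3

k ≥ ρ*(1−ρ₁)/(ρ₁(1−ρ*)) = 0.91·0.17 / (0.83·0.09) = 2.071.
Smallest integer k = 3.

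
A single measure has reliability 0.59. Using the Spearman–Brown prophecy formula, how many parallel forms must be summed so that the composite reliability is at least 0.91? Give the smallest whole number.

8

k ≥ ρ*(1−ρ₁)/(ρ₁(1−ρ*)) = 0.91·0.41 / (0.59·0.09) = 7.026.
Smallest integer k = 8.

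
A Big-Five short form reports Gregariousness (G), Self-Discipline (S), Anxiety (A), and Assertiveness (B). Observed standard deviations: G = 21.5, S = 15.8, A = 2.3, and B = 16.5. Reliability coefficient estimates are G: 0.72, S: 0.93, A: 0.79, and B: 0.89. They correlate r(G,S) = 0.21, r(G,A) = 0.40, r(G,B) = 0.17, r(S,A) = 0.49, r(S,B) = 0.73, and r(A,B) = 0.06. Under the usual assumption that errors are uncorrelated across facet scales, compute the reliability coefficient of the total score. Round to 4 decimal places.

Var(G+S+A+B) = 21.5² + 15.8² + 2.3² + 16.5² + 2·[21.5·15.8·0.21 + 21.5·2.3·0.40 + 21.5·16.5·0.17 + 15.8·2.3·0.49 + 15.8·16.5·0.73 + 2.3·16.5·0.06] = 989.43 + 723.638 = 1713.07.
With uncorrelated errors the cross-covariances are all true-score covariance, so they carry over unchanged; only the diagonal terms shrink to ρᵢσᵢ².
True-score variance = [21.5²·0.72 + 15.8²·0.93 + 2.3²·0.79 + 16.5²·0.89] + 723.638 = 811.467 + 723.638 = 1535.11.
Reliability = 1535.11 / 1713.07 = 0.8961.

0.8961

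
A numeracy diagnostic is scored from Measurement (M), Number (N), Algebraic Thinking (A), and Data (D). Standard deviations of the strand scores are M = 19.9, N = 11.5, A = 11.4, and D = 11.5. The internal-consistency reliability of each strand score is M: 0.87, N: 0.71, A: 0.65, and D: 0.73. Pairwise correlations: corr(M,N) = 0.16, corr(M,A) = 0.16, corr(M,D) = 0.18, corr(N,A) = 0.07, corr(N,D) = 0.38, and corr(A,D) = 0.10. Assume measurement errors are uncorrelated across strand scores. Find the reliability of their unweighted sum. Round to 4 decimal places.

0.8530

Var(M+N+A+D) = 19.9² + 11.5² + 11.4² + 11.5² + 2·[19.9·11.5·0.16 + 19.9·11.4·0.16 + 19.9·11.5·0.18 + 11.5·11.4·0.07 + 11.5·11.5·0.38 + 11.4·11.5·0.10] = 790.47 + 373.297 = 1163.77.
Because errors are independent across components, Cov(Tᵢ,Tⱼ) = Cov(Xᵢ,Xⱼ); the off-diagonal part of the true-score variance is the same as above.
True-score variance = [19.9²·0.87 + 11.5²·0.71 + 11.4²·0.65 + 11.5²·0.73] + 373.297 = 619.443 + 373.297 = 992.74.
Reliability = 992.74 / 1163.77 = 0.8530.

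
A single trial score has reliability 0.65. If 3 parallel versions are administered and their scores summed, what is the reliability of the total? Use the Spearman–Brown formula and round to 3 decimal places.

ρ_k = kρ / (1 + (k−1)ρ) = 3·0.65 / (1 + 2·0.65) = 1.950 / 2.300 = 0.848.

0.848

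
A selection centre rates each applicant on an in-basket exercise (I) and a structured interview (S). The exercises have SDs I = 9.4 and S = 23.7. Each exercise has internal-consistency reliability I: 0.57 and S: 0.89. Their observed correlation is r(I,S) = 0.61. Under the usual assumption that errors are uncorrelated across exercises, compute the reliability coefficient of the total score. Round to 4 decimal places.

0.8918

Var(I+S) = 9.4² + 23.7² + 2·[9.4·23.7·0.61] = 650.05 + 271.792 = 921.842.
Under uncorrelated errors the observed covariances equal the true-score covariances, so only the own-variance terms attenuate.
True-score variance = [9.4²·0.57 + 23.7²·0.89] + 271.792 = 550.269 + 271.792 = 822.061.
Reliability = 822.061 / 921.842 = 0.8918.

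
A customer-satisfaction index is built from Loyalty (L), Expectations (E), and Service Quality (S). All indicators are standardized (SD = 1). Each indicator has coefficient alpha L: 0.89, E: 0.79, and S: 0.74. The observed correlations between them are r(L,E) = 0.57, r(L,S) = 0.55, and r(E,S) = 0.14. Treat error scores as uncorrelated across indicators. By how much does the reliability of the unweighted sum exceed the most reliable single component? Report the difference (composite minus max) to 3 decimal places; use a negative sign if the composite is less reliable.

Var(sum) = 3 + 2.52 = 5.52; true-score variance = 2.42 + 2.52 = 4.94; composite reliability = 0.8949.
Max component reliability = 0.8900.
Difference = 0.8949 − 0.8900 = 0.005.

0.005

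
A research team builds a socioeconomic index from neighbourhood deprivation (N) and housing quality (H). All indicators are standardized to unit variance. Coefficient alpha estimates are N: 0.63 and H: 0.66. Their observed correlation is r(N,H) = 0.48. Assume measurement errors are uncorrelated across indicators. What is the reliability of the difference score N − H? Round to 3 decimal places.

Var(N−H) = 1 + 1 − 2·0.48 = 2 − 0.96 = 1.04.
Under uncorrelated errors the observed covariances equal the true-score covariances, so only the own-variance terms attenuate.
True-score variance = [0.63 + 0.66] − 0.96 = 1.29 − 0.96 = 0.33.
Reliability = 0.33 / 1.04 = 0.317.

0.317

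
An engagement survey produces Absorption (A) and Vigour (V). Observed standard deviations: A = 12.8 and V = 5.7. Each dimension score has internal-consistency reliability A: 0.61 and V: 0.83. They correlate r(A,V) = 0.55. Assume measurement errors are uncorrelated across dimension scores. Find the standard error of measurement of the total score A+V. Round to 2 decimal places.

8.33

Var(total) = 196.33 + 80.256 = 276.586.
True-score variance = 126.909 + 80.256 = 207.165, so reliability = 0.7490.
Error variance = 276.586 − 207.165 = 69.4209; SEM = √69.4209 = 8.33.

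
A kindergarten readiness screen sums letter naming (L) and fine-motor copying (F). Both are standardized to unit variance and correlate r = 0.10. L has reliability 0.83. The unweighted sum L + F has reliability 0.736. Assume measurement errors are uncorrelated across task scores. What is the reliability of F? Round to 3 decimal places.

0.589

Var(L+F) = 2 + 2·0.10 = 2.200.
True-score variance = ρ_L + ρ_F + 2·0.10, so 0.736 = (0.83 + ρ_F + 0.20) / 2.200.
ρ_F = 0.736·2.200 − 0.83 − 0.20 = 0.589.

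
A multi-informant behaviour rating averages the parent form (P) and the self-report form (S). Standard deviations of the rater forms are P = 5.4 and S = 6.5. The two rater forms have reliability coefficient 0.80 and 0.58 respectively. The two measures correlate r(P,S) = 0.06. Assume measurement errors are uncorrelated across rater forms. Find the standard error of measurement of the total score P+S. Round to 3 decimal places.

Var(total) = 71.41 + 4.212 = 75.622.
True-score variance = 47.833 + 4.212 = 52.045, so reliability = 0.6882.
Error variance = 75.622 − 52.045 = 23.577; SEM = √23.577 = 4.856.

4.856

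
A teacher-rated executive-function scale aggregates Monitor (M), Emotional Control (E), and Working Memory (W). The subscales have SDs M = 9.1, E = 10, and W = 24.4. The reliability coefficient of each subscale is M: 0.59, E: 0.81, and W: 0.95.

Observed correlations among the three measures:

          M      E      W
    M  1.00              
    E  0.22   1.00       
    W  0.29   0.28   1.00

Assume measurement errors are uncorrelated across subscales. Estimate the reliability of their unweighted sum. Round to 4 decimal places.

Var(M+E+W) = 9.1² + 10² + 24.4² + 2·[9.1·10·0.22 + 9.1·24.4·0.29 + 10·24.4·0.28] = 778.17 + 305.463 = 1083.63.
With uncorrelated errors the cross-covariances are all true-score covariance, so they carry over unchanged; only the diagonal terms shrink to ρᵢσᵢ².
True-score variance = [9.1²·0.59 + 10²·0.81 + 24.4²·0.95] + 305.463 = 695.45 + 305.463 = 1000.91.
Reliability = 1000.91 / 1083.63 = 0.9237.

0.9237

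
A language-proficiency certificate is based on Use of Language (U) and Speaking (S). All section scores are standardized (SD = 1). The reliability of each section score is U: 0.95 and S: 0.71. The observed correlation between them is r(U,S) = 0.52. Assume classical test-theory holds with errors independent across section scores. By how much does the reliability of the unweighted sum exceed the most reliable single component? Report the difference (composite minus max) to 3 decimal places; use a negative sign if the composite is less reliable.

Var(sum) = 2 + 1.04 = 3.04; true-score variance = 1.66 + 1.04 = 2.7; composite reliability = 0.8882.
Max component reliability = 0.9500.
Difference = 0.8882 − 0.9500 = -0.062.

-0.062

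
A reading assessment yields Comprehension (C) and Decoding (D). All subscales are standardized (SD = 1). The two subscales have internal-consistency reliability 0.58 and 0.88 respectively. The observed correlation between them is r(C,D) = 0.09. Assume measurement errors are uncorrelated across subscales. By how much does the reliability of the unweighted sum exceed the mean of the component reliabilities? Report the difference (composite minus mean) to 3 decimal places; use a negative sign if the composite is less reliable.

0.022

Var(sum) = 2 + 0.18 = 2.18; true-score variance = 1.46 + 0.18 = 1.64; composite reliability = 0.7523.
Mean component reliability = 0.7300.
Difference = 0.7523 − 0.7300 = 0.022.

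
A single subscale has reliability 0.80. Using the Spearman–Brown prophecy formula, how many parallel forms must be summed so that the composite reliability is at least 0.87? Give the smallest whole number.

2

k ≥ ρ*(1−ρ₁)/(ρ₁(1−ρ*)) = 0.87·0.20 / (0.80·0.13) = 1.673.
Smallest integer k = 2.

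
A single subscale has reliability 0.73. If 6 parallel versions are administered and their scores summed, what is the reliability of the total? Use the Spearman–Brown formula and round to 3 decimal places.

0.942

ρ_k = kρ / (1 + (k−1)ρ) = 6·0.73 / (1 + 5·0.73) = 4.380 / 4.650 = 0.942.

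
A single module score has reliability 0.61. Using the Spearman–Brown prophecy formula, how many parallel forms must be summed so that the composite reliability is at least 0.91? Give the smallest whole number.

k ≥ ρ*(1−ρ₁)/(ρ₁(1−ρ*)) = 0.91·0.39 / (0.61·0.09) = 6.464.
Smallest integer k = 7.

7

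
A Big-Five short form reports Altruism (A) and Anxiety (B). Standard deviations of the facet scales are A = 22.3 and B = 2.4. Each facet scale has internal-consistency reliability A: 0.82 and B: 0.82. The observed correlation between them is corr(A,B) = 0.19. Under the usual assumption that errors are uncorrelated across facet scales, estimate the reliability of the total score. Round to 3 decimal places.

0.827

Var(A+B) = 22.3² + 2.4² + 2·[22.3·2.4·0.19] = 503.05 + 20.3376 = 523.388.
Under uncorrelated errors the observed covariances equal the true-score covariances, so only the own-variance terms attenuate.
True-score variance = [22.3²·0.82 + 2.4²·0.82] + 20.3376 = 412.501 + 20.3376 = 432.839.
Reliability = 432.839 / 523.388 = 0.827.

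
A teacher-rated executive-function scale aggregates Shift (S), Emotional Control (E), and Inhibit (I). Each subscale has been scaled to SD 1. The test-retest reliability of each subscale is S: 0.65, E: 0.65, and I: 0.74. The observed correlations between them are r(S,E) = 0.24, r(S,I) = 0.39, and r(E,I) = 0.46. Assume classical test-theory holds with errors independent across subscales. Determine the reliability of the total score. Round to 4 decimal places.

0.8147

Var(S+E+I) = 3 + 2·[0.24 + 0.39 + 0.46] = 3 + 2.18 = 5.18.
Because errors are independent across components, Cov(Tᵢ,Tⱼ) = Cov(Xᵢ,Xⱼ); the off-diagonal part of the true-score variance is the same as above.
True-score variance = [0.65 + 0.65 + 0.74] + 2.18 = 2.04 + 2.18 = 4.22.
Reliability = 4.22 / 5.18 = 0.8147.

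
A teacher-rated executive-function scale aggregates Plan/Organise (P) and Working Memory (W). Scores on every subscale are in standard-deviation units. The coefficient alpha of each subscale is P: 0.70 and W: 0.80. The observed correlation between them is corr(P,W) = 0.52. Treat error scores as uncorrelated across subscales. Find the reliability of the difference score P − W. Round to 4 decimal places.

Var(P−W) = 1 + 1 − 2·0.52 = 2 − 1.04 = 0.96.
With uncorrelated errors the cross-covariances are all true-score covariance, so they carry over unchanged; only the diagonal terms shrink to ρᵢσᵢ².
True-score variance = [0.70 + 0.80] − 1.04 = 1.5 − 1.04 = 0.46.
Reliability = 0.46 / 0.96 = 0.4792.

0.4792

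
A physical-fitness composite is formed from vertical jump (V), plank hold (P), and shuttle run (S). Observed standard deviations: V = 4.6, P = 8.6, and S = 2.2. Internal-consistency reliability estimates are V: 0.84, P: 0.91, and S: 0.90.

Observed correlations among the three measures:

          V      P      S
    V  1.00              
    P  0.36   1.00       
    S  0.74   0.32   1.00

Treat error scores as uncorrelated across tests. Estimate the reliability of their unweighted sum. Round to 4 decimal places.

Var(V+P+S) = 4.6² + 8.6² + 2.2² + 2·[4.6·8.6·0.36 + 4.6·2.2·0.74 + 8.6·2.2·0.32] = 99.96 + 55.5696 = 155.53.
Under uncorrelated errors the observed covariances equal the true-score covariances, so only the own-variance terms attenuate.
True-score variance = [4.6²·0.84 + 8.6²·0.91 + 2.2²·0.90] + 55.5696 = 89.434 + 55.5696 = 145.004.
Reliability = 145.004 / 155.53 = 0.9323.

0.9323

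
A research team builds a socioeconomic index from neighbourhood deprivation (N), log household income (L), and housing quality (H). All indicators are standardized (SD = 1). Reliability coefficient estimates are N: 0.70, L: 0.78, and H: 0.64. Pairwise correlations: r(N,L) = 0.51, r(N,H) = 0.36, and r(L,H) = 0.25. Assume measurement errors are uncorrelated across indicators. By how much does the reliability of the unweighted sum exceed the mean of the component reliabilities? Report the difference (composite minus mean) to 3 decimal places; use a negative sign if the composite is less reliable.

Var(sum) = 3 + 2.24 = 5.24; true-score variance = 2.12 + 2.24 = 4.36; composite reliability = 0.8321.
Mean component reliability = 0.7067.
Difference = 0.8321 − 0.7067 = 0.125.

0.125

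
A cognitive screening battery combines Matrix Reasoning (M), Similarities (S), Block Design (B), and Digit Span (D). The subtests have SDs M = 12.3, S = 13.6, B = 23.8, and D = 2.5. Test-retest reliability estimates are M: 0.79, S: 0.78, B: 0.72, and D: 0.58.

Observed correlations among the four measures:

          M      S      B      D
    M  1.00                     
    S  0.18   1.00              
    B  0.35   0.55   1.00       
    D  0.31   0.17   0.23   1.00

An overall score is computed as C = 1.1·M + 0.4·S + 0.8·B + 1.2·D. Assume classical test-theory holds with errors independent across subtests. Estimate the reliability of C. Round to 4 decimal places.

Var(C) = 1.1²·12.3² + 0.4²·13.6² + 0.8²·23.8² + 1.2²·2.5² + 2·[0.44·12.3·13.6·0.18 + 0.88·12.3·23.8·0.35 + 1.32·12.3·2.5·0.31 + 0.32·13.6·23.8·0.55 + 0.48·13.6·2.5·0.17 + 0.96·23.8·2.5·0.23] = 584.176 + 377.75 = 961.926.
Because errors are independent across components, Cov(Tᵢ,Tⱼ) = Cov(Xᵢ,Xⱼ); the off-diagonal part of the true-score variance is the same as above.
True-score variance = [1.1²·12.3²·0.79 + 0.4²·13.6²·0.78 + 0.8²·23.8²·0.72 + 1.2²·2.5²·0.58] + 377.75 = 433.937 + 377.75 = 811.687.
Reliability = 811.687 / 961.926 = 0.8438.

0.8438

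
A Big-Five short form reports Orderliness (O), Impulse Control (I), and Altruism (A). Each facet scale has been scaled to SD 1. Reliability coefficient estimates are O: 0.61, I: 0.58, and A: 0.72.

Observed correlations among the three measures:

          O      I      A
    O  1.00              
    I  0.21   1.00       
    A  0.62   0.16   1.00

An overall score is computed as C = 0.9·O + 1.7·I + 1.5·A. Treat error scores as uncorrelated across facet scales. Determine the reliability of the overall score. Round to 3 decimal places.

0.762

Var(C) = 0.9² + 1.7² + 1.5² + 2·[1.53·0.21 + 1.35·0.62 + 2.55·0.16] = 5.95 + 3.1326 = 9.0826.
With uncorrelated errors the cross-covariances are all true-score covariance, so they carry over unchanged; only the diagonal terms shrink to ρᵢσᵢ².
True-score variance = [0.9²·0.61 + 1.7²·0.58 + 1.5²·0.72] + 3.1326 = 3.7903 + 3.1326 = 6.9229.
Reliability = 6.9229 / 9.0826 = 0.762.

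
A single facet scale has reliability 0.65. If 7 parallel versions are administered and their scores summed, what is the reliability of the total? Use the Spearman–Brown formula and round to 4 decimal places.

0.9286

ρ_k = kρ / (1 + (k−1)ρ) = 7·0.65 / (1 + 6·0.65) = 4.550 / 4.900 = 0.9286.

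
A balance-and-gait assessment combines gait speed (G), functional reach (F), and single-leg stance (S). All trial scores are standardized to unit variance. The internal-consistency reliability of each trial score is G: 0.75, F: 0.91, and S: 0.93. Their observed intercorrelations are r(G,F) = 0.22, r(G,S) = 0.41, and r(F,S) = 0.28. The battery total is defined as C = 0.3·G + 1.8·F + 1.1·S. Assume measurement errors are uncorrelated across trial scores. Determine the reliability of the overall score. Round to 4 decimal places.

0.9352

Var(C) = 0.3² + 1.8² + 1.1² + 2·[0.54·0.22 + 0.33·0.41 + 1.98·0.28] = 4.54 + 1.617 = 6.157.
With uncorrelated errors the cross-covariances are all true-score covariance, so they carry over unchanged; only the diagonal terms shrink to ρᵢσᵢ².
True-score variance = [0.3²·0.75 + 1.8²·0.91 + 1.1²·0.93] + 1.617 = 4.1412 + 1.617 = 5.7582.
Reliability = 5.7582 / 6.157 = 0.9352.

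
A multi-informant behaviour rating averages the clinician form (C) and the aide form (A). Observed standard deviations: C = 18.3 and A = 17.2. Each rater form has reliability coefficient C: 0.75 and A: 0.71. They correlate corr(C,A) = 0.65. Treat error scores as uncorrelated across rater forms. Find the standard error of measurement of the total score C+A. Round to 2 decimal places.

Var(total) = 630.73 + 409.188 = 1039.92.
True-score variance = 461.214 + 409.188 = 870.402, so reliability = 0.8370.
Error variance = 1039.92 − 870.402 = 169.516; SEM = √169.516 = 13.02.

13.02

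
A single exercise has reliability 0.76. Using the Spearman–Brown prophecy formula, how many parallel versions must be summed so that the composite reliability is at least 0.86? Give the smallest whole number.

2

k ≥ ρ*(1−ρ₁)/(ρ₁(1−ρ*)) = 0.86·0.24 / (0.76·0.14) = 1.940.
Smallest integer k = 2.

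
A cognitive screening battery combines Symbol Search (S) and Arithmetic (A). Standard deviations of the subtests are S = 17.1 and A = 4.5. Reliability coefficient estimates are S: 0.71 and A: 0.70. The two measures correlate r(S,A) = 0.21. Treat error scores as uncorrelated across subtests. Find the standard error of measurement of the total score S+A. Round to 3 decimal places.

9.533

Var(total) = 312.66 + 32.319 = 344.979.
True-score variance = 221.786 + 32.319 = 254.105, so reliability = 0.7366.
Error variance = 344.979 − 254.105 = 90.8739; SEM = √90.8739 = 9.533.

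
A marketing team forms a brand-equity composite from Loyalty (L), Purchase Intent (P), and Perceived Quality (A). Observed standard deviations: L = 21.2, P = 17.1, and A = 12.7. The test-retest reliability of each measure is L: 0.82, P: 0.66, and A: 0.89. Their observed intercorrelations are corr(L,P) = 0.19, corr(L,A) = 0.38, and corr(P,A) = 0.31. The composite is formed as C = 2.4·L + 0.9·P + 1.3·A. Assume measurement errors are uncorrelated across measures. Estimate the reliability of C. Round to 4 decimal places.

0.8625

Var(C) = 2.4²·21.2² + 0.9²·17.1² + 1.3²·12.7² + 2·[2.16·21.2·17.1·0.19 + 3.12·21.2·12.7·0.38 + 1.17·17.1·12.7·0.31] = 3098.21 + 1093.51 = 4191.72.
Under uncorrelated errors the observed covariances equal the true-score covariances, so only the own-variance terms attenuate.
True-score variance = [2.4²·21.2²·0.82 + 0.9²·17.1²·0.66 + 1.3²·12.7²·0.89] + 1093.51 = 2521.71 + 1093.51 = 3615.23.
Reliability = 3615.23 / 4191.72 = 0.8625.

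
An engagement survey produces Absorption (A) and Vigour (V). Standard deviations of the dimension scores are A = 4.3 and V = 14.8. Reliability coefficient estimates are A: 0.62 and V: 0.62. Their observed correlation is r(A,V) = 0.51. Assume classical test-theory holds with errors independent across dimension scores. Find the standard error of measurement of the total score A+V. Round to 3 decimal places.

Var(total) = 237.53 + 64.9128 = 302.443.
True-score variance = 147.269 + 64.9128 = 212.181, so reliability = 0.7016.
Error variance = 302.443 − 212.181 = 90.2614; SEM = √90.2614 = 9.501.

9.501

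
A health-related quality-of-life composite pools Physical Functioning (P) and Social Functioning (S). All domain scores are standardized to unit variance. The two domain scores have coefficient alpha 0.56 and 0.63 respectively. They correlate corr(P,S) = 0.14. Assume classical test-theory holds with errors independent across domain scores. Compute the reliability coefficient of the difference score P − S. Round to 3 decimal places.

0.529

Var(P−S) = 1 + 1 − 2·0.14 = 2 − 0.28 = 1.72.
Under uncorrelated errors the observed covariances equal the true-score covariances, so only the own-variance terms attenuate.
True-score variance = [0.56 + 0.63] − 0.28 = 1.19 − 0.28 = 0.91.
Reliability = 0.91 / 1.72 = 0.529.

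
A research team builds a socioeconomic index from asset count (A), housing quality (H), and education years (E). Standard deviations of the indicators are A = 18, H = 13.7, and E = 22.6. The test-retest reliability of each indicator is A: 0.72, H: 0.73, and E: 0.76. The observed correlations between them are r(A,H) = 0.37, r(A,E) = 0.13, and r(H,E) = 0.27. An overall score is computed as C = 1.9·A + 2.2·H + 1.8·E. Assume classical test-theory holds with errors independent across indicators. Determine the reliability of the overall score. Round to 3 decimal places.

0.824

Var(C) = 1.9²·18² + 2.2²·13.7² + 1.8²·22.6² + 2·[4.18·18·13.7·0.37 + 3.42·18·22.6·0.13 + 3.96·13.7·22.6·0.27] = 3732.92 + 1786.6 = 5519.52.
Under uncorrelated errors the observed covariances equal the true-score covariances, so only the own-variance terms attenuate.
True-score variance = [1.9²·18²·0.72 + 2.2²·13.7²·0.73 + 1.8²·22.6²·0.76] + 1786.6 = 2762.98 + 1786.6 = 4549.58.
Reliability = 4549.58 / 5519.52 = 0.824.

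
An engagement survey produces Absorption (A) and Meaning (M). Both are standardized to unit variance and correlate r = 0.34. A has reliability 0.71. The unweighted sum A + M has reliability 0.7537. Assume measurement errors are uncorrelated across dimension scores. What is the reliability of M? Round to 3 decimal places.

0.630

Var(A+M) = 2 + 2·0.34 = 2.680.
True-score variance = ρ_A + ρ_M + 2·0.34, so 0.7537 = (0.71 + ρ_M + 0.68) / 2.680.
ρ_M = 0.7537·2.680 − 0.71 − 0.68 = 0.630.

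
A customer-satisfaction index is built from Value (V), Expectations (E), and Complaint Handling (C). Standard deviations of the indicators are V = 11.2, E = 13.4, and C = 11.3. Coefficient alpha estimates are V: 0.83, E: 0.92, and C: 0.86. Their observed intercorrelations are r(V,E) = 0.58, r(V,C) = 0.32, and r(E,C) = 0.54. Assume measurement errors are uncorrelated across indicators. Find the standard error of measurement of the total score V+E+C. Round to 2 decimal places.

7.32

Var(total) = 432.69 + 418.625 = 851.315.
True-score variance = 379.124 + 418.625 = 797.749, so reliability = 0.9371.
Error variance = 851.315 − 797.749 = 53.5662; SEM = √53.5662 = 7.32.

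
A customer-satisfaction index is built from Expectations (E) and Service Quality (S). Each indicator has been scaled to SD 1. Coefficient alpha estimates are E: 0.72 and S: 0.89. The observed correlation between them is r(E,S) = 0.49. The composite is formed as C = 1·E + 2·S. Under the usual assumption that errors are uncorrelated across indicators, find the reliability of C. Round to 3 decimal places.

0.897

Var(C) = 1 + 2² + 2·[2·0.49] = 5 + 1.96 = 6.96.
Because errors are independent across components, Cov(Tᵢ,Tⱼ) = Cov(Xᵢ,Xⱼ); the off-diagonal part of the true-score variance is the same as above.
True-score variance = [0.72 + 2²·0.89] + 1.96 = 4.28 + 1.96 = 6.24.
Reliability = 6.24 / 6.96 = 0.897.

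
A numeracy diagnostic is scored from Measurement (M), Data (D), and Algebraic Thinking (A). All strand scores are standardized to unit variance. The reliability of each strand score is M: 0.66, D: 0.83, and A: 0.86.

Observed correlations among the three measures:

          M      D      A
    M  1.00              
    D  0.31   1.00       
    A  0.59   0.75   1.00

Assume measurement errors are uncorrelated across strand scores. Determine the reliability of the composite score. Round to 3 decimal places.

Var(M+D+A) = 3 + 2·[0.31 + 0.59 + 0.75] = 3 + 3.3 = 6.3.
Because errors are independent across components, Cov(Tᵢ,Tⱼ) = Cov(Xᵢ,Xⱼ); the off-diagonal part of the true-score variance is the same as above.
True-score variance = [0.66 + 0.83 + 0.86] + 3.3 = 2.35 + 3.3 = 5.65.
Reliability = 5.65 / 6.3 = 0.897.

0.897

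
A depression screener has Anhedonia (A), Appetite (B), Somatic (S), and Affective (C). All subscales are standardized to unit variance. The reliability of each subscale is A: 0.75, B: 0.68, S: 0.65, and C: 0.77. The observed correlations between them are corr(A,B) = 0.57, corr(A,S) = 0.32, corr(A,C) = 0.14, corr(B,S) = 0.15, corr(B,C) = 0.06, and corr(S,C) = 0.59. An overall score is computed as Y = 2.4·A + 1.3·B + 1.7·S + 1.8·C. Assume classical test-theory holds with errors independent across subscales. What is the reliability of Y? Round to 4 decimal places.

0.8535

Var(Y) = 2.4² + 1.3² + 1.7² + 1.8² + 2·[3.12·0.57 + 4.08·0.32 + 4.32·0.14 + 2.21·0.15 + 2.34·0.06 + 3.06·0.59] = 13.58 + 11.9322 = 25.5122.
Because errors are independent across components, Cov(Tᵢ,Tⱼ) = Cov(Xᵢ,Xⱼ); the off-diagonal part of the true-score variance is the same as above.
True-score variance = [2.4²·0.75 + 1.3²·0.68 + 1.7²·0.65 + 1.8²·0.77] + 11.9322 = 9.8425 + 11.9322 = 21.7747.
Reliability = 21.7747 / 25.5122 = 0.8535.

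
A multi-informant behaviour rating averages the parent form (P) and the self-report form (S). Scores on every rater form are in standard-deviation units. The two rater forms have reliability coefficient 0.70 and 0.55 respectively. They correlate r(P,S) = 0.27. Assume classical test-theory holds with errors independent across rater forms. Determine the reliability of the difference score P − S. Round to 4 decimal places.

0.4863

Var(P−S) = 1 + 1 − 2·0.27 = 2 − 0.54 = 1.46.
Because errors are independent across components, Cov(Tᵢ,Tⱼ) = Cov(Xᵢ,Xⱼ); the off-diagonal part of the true-score variance is the same as above.
True-score variance = [0.70 + 0.55] − 0.54 = 1.25 − 0.54 = 0.71.
Reliability = 0.71 / 1.46 = 0.4863.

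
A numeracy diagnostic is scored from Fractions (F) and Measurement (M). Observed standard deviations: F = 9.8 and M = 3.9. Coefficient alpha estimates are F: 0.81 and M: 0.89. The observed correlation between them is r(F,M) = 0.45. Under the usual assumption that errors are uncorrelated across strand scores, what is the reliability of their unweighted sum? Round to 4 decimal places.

Var(F+M) = 9.8² + 3.9² + 2·[9.8·3.9·0.45] = 111.25 + 34.398 = 145.648.
With uncorrelated errors the cross-covariances are all true-score covariance, so they carry over unchanged; only the diagonal terms shrink to ρᵢσᵢ².
True-score variance = [9.8²·0.81 + 3.9²·0.89] + 34.398 = 91.3293 + 34.398 = 125.727.
Reliability = 125.727 / 145.648 = 0.8632.

0.8632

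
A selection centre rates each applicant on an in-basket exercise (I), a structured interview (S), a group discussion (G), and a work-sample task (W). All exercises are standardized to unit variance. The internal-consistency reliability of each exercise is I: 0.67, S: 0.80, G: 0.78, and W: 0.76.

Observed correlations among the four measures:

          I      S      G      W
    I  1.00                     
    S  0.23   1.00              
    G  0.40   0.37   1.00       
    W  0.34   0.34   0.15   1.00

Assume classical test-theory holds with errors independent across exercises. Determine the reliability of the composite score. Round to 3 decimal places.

0.871

Var(I+S+G+W) = 4 + 2·[0.23 + 0.40 + 0.34 + 0.37 + 0.34 + 0.15] = 4 + 3.66 = 7.66.
With uncorrelated errors the cross-covariances are all true-score covariance, so they carry over unchanged; only the diagonal terms shrink to ρᵢσᵢ².
True-score variance = [0.67 + 0.80 + 0.78 + 0.76] + 3.66 = 3.01 + 3.66 = 6.67.
Reliability = 6.67 / 7.66 = 0.871.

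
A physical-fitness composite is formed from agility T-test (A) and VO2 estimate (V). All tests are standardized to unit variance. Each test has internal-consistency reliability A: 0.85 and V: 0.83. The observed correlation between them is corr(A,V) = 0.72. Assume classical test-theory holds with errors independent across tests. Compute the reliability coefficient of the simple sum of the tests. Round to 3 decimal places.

Var(A+V) = 2 + 2·[0.72] = 2 + 1.44 = 3.44.
Under uncorrelated errors the observed covariances equal the true-score covariances, so only the own-variance terms attenuate.
True-score variance = [0.85 + 0.83] + 1.44 = 1.68 + 1.44 = 3.12.
Reliability = 3.12 / 3.44 = 0.907.

0.907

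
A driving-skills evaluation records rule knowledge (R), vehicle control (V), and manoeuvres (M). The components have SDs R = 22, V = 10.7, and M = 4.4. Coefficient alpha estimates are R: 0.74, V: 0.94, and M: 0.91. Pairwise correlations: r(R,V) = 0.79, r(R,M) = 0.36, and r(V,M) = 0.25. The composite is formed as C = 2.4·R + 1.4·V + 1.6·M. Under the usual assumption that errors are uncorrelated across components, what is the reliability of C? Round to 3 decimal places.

0.840

Var(C) = 2.4²·22² + 1.4²·10.7² + 1.6²·4.4² + 2·[3.36·22·10.7·0.79 + 3.84·22·4.4·0.36 + 2.24·10.7·4.4·0.25] = 3061.8 + 1570.05 = 4631.86.
Under uncorrelated errors the observed covariances equal the true-score covariances, so only the own-variance terms attenuate.
True-score variance = [2.4²·22²·0.74 + 1.4²·10.7²·0.94 + 1.6²·4.4²·0.91] + 1570.05 = 2319.04 + 1570.05 = 3889.09.
Reliability = 3889.09 / 4631.86 = 0.840.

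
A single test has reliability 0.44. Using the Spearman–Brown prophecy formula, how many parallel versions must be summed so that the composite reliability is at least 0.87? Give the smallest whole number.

k ≥ ρ*(1−ρ₁)/(ρ₁(1−ρ*)) = 0.87·0.56 / (0.44·0.13) = 8.517.
Smallest integer k = 9.

9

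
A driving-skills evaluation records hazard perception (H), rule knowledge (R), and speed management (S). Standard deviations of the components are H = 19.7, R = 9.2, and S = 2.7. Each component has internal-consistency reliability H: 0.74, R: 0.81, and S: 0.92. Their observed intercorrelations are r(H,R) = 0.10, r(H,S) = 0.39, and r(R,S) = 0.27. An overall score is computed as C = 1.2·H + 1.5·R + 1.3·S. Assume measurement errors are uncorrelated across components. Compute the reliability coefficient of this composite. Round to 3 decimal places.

Var(C) = 1.2²·19.7² + 1.5²·9.2² + 1.3²·2.7² + 2·[1.8·19.7·9.2·0.10 + 1.56·19.7·2.7·0.39 + 1.95·9.2·2.7·0.27] = 761.61 + 156.125 = 917.734.
Under uncorrelated errors the observed covariances equal the true-score covariances, so only the own-variance terms attenuate.
True-score variance = [1.2²·19.7²·0.74 + 1.5²·9.2²·0.81 + 1.3²·2.7²·0.92] + 156.125 = 579.14 + 156.125 = 735.264.
Reliability = 735.264 / 917.734 = 0.801.

0.801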